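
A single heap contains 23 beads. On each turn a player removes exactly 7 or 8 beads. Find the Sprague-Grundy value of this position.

1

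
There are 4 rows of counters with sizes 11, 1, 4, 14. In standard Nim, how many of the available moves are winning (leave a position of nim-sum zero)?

Write each in binary and XOR column by column:
  1011  (11)
  0001  (1)
  0100  (4)
  1110  (14)
  ----
  0000  (0)
The nim-sum is already 0, so every move leaves a nonzero nim-sum — there are no winning moves.

0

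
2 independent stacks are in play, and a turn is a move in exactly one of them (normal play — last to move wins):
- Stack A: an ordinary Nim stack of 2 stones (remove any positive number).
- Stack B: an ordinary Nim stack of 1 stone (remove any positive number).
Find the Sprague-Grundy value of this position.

Stack A is a plain Nim stack of size 2, so its Grundy value is 2.
Stack B is a plain Nim stack of size 1, so its Grundy value is 1.
By the Sprague-Grundy theorem, the Grundy value of a sum of independent games is the XOR of the component values.
Combined value = 2 XOR 1 = 3.

3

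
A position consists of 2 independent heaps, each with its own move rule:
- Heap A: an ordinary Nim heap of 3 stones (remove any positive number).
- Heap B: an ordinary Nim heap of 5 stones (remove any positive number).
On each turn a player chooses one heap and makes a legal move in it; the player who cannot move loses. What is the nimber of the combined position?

Heap A is a plain Nim heap of size 3, so its Grundy value is 3.
Heap B is a plain Nim heap of size 5, so its Grundy value is 5.
The value of a disjunctive sum is the nim-sum of the parts.
Combined value = 3 XOR 5 = 6.

6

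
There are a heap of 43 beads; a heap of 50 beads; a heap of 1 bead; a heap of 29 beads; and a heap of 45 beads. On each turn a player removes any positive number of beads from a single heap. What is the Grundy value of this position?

40

Compute the nim-sum pairwise:
43 XOR 50 = 25
25 XOR 1 = 24
24 XOR 29 = 5
5 XOR 45 = 40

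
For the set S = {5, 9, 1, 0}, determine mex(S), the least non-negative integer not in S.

The values 0, 1 are all present; 2 is the first non-negative integer missing from the set.

2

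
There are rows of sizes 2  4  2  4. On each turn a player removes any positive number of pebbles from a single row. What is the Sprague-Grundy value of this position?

0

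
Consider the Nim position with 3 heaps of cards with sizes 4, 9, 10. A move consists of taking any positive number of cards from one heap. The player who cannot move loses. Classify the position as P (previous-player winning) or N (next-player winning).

Nim-sum: 4 ⊕ 9 ⊕ 10 = 7.
The nim-sum is 7 ≠ 0, so this is an N-position: the player to move can win.

N-position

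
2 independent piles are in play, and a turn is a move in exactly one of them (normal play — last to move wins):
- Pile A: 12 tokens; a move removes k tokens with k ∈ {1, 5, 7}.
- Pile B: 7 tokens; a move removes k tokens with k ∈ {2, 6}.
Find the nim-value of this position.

1

Build the Grundy sequence for pile A with g(k) = mex{g(k−s) : s ∈ {1, 5, 7}, s ≤ k}:
k:     0  1  2  3  4  5  6  7  8  9 10 11 12
g(k):  0  1  0  1  0  1  0  1  0  1  0  1  0
So g(12) = 0.
Grundy values for pile B (subtraction set {2, 6}):
k:     0  1  2  3  4  5  6  7
g(k):  0  0  1  1  0  0  1  1
So g(7) = 1.
By the Sprague-Grundy theorem, the Grundy value of a sum of independent games is the XOR of the component values.
Combined value = 0 ⊕ 1 = 1.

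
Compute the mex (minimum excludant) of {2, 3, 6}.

0 is not in the set, so the mex is 0.

0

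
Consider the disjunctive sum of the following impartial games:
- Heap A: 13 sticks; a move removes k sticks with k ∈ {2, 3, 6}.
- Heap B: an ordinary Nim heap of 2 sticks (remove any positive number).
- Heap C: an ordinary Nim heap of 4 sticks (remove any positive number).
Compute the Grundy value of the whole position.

Grundy values for heap A (subtraction set {2, 3, 6}):
k:     0  1  2  3  4  5  6  7  8  9 10 11 12 13
g(k):  0  0  1  1  2  0  3  1  2  0  0  1  1  2
So g(13) = 2.
Heap B is a plain Nim heap of size 2, so its Grundy value is 2.
Heap C is a plain Nim heap of size 4, so its Grundy value is 4.
The value of a disjunctive sum is the nim-sum of the parts.
Combined value = 2 XOR 2 XOR 4 = 4.

4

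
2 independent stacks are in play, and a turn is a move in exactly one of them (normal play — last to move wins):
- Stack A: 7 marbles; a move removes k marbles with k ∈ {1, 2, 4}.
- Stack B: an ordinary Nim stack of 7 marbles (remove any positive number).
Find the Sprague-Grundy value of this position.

6

Grundy values for stack A (subtraction set {1, 2, 4}):
g(0) = mex{} = 0
g(1) = mex{0} = 1
g(2) = mex{0,1} = 2
g(3) = mex{1,2} = 0
g(4) = mex{0,2} = 1
g(5) = mex{0,1} = 2
g(6) = mex{1,2} = 0
g(7) = mex{0,2} = 1
So g(7) = 1.
Stack B is a plain Nim stack of size 7, so its Grundy value is 7.
The value of a disjunctive sum is the nim-sum of the parts.
Combined value = 1 ⊕ 7 = 6.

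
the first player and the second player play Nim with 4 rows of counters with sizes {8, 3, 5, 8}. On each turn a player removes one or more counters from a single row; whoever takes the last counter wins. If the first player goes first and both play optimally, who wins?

Compute the nim-sum pairwise:
8 ^ 3 = 11
11 ^ 5 = 14
14 ^ 8 = 6
The nim-sum is 6 ≠ 0, so this is an N-position: the player to move can win; the first player has a winning move.

the first player wins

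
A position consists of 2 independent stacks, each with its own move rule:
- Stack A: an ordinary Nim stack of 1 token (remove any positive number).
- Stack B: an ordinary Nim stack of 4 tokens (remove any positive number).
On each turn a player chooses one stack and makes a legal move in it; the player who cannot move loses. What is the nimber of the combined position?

5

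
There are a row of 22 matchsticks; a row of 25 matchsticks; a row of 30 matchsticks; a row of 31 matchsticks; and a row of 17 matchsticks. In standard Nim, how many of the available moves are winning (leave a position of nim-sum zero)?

5

In binary:
  10110  (22)
  11001  (25)
  11110  (30)
  11111  (31)
  10001  (17)
  -----
  11111  (31)
The overall nim-sum is X = 31. A row of size p has a winning move iff p XOR X < p (reduce it to p XOR X).
  22: 22 XOR 31 = 9 < 22 — winning move (to 9).
  25: 25 XOR 31 = 6 < 25 — winning move (to 6).
  30: 30 XOR 31 = 1 < 30 — winning move (to 1).
  31: 31 XOR 31 = 0 < 31 — winning move (to 0).
  17: 17 XOR 31 = 14 < 17 — winning move (to 14).
That gives 5 winning moves.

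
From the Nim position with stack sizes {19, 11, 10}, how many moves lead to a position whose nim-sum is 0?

Compute the nim-sum pairwise:
19 XOR 11 = 24
24 XOR 10 = 18
The overall nim-sum is X = 18. A stack of size p has a winning move iff p XOR X < p (reduce it to p XOR X).
  19: 19 XOR 18 = 1 < 19 — winning move (to 1).
  11: 11 XOR 18 = 25 ≥ 11 — no move.
  10: 10 XOR 18 = 24 ≥ 10 — no move.
That gives 1 winning move.

1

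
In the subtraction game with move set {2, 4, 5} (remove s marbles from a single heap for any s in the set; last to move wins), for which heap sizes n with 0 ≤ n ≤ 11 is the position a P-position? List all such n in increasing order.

0, 1, 7, 8

Build the Grundy sequence with g(k) = mex{g(k−s) : s ∈ {2, 4, 5}, s ≤ k}:
g(0) = mex{} = 0
g(1) = mex{} = 0
g(2) = mex{0} = 1
g(3) = mex{0} = 1
g(4) = mex{0,1} = 2
g(5) = mex{0,1} = 2
g(6) = mex{0,1,2} = 3
g(7) = mex{1,2} = 0
g(8) = mex{1,2,3} = 0
g(9) = mex{0,2} = 1
g(10) = mex{0,2,3} = 1
g(11) = mex{0,1,3} = 2
The P-positions (g = 0) in 0..11 are 0, 1, 7, 8.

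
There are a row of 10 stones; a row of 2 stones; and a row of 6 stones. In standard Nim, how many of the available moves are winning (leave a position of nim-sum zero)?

Nim-sum: 10 ^ 2 ^ 6 = 14.
The overall nim-sum is X = 14. A row of size p has a winning move iff p XOR X < p (reduce it to p XOR X).
  10: 10 XOR 14 = 4 < 10 — winning move (to 4).
  2: 2 XOR 14 = 12 ≥ 2 — no move.
  6: 6 XOR 14 = 8 ≥ 6 — no move.
That gives 1 winning move.

1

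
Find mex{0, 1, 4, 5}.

The values 0, 1 are all present; 2 is the first non-negative integer missing from the set.

2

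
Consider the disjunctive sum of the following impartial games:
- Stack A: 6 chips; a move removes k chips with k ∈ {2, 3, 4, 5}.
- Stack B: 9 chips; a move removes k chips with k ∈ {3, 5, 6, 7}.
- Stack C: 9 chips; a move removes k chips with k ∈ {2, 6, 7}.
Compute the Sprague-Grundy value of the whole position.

Grundy values for stack A (subtraction set {2, 3, 4, 5}):
g(0) = mex{} = 0
g(1) = mex{} = 0
g(2) = mex{0} = 1
g(3) = mex{0} = 1
g(4) = mex{0,1} = 2
g(5) = mex{0,1} = 2
g(6) = mex{0,1,2} = 3
So g(6) = 3.
For stack B, compute g(0), g(1), … with moves {3, 5, 6, 7}:
g(0) = mex{} = 0
g(1) = mex{} = 0
g(2) = mex{} = 0
g(3) = mex{0} = 1
g(4) = mex{0} = 1
g(5) = mex{0} = 1
g(6) = mex{0,1} = 2
g(7) = mex{0,1} = 2
g(8) = mex{0,1} = 2
g(9) = mex{0,1,2} = 3
So g(9) = 3.
For stack C, compute g(0), g(1), … with moves {2, 6, 7}:
g(0) = mex{} = 0
g(1) = mex{} = 0
g(2) = mex{0} = 1
g(3) = mex{0} = 1
g(4) = mex{1} = 0
g(5) = mex{1} = 0
g(6) = mex{0} = 1
g(7) = mex{0} = 1
g(8) = mex{0,1} = 2
g(9) = mex{1} = 0
So g(9) = 0.
The value of a disjunctive sum is the nim-sum of the parts.
Combined value = 3 ⊕ 3 ⊕ 0 = 0.

0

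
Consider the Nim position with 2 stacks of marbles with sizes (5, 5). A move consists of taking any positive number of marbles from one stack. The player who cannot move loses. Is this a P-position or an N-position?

P-position

Nim-sum: 5 ^ 5 = 0.
The nim-sum is 0, so this is a P-position: the player to move is in a losing position under optimal play.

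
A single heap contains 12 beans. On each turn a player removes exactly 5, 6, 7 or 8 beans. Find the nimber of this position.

Compute g(0), g(1), … for moves {5, 6, 7, 8}:
g(0) = mex{} = 0
g(1) = mex{} = 0
g(2) = mex{} = 0
g(3) = mex{} = 0
g(4) = mex{} = 0
g(5) = mex{0} = 1
g(6) = mex{0} = 1
g(7) = mex{0} = 1
g(8) = mex{0} = 1
g(9) = mex{0} = 1
g(10) = mex{0,1} = 2
g(11) = mex{0,1} = 2
g(12) = mex{0,1} = 2
So g(12) = 2.

2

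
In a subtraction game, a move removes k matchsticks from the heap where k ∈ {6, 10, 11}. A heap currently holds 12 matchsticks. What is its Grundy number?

2

Grundy values for subtraction set {6, 10, 11}:
g(0) = mex{} = 0
g(1) = mex{} = 0
g(2) = mex{} = 0
g(3) = mex{} = 0
g(4) = mex{} = 0
g(5) = mex{} = 0
g(6) = mex{0} = 1
g(7) = mex{0} = 1
g(8) = mex{0} = 1
g(9) = mex{0} = 1
g(10) = mex{0} = 1
g(11) = mex{0} = 1
g(12) = mex{0,1} = 2
So g(12) = 2.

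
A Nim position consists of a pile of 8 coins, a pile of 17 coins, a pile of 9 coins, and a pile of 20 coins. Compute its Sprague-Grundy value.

4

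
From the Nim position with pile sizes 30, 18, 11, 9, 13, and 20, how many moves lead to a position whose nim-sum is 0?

Nim-sum: 30 XOR 18 XOR 11 XOR 9 XOR 13 XOR 20 = 23.
The overall nim-sum is X = 23. A pile of size p has a winning move iff p XOR X < p (reduce it to p XOR X).
  30: 30 XOR 23 = 9 < 30 — winning move (to 9).
  18: 18 XOR 23 = 5 < 18 — winning move (to 5).
  11: 11 XOR 23 = 28 ≥ 11 — no move.
  9: 9 XOR 23 = 30 ≥ 9 — no move.
  13: 13 XOR 23 = 26 ≥ 13 — no move.
  20: 20 XOR 23 = 3 < 20 — winning move (to 3).
That gives 3 winning moves.

3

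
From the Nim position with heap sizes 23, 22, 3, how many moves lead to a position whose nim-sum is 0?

3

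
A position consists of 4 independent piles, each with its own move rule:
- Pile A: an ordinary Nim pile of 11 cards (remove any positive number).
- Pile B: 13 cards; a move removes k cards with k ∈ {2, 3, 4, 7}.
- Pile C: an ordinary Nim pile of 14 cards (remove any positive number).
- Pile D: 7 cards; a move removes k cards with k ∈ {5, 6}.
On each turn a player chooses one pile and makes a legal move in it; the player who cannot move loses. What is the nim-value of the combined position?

5

Pile A is a plain Nim pile of size 11, so its Grundy value is 11.
Build the Grundy sequence for pile B with g(k) = mex{g(k−s) : s ∈ {2, 3, 4, 7}, s ≤ k}:
k:     0  1  2  3  4  5  6  7  8  9 10 11 12 13
g(k):  0  0  1  1  2  2  0  3  1  4  2  0  0  1
So g(13) = 1.
Pile C is a plain Nim pile of size 14, so its Grundy value is 14.
Grundy values for pile D (subtraction set {5, 6}):
g(0) = mex{} = 0
g(1) = mex{} = 0
g(2) = mex{} = 0
g(3) = mex{} = 0
g(4) = mex{} = 0
g(5) = mex{0} = 1
g(6) = mex{0} = 1
g(7) = mex{0} = 1
So g(7) = 1.
By the Sprague-Grundy theorem, the Grundy value of a sum of independent games is the XOR of the component values.
Combined value = 11 XOR 1 XOR 14 XOR 1 = 5.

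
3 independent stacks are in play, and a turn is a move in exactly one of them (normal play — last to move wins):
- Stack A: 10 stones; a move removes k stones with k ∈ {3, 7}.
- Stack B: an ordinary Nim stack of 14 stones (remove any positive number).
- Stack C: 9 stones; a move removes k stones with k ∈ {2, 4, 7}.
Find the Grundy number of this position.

14

Build the Grundy sequence for stack A with g(k) = mex{g(k−s) : s ∈ {3, 7}, s ≤ k}:
k:     0  1  2  3  4  5  6  7  8  9 10
g(k):  0  0  0  1  1  1  0  2  2  1  0
So g(10) = 0.
Stack B is a plain Nim stack of size 14, so its Grundy value is 14.
Grundy values for stack C (subtraction set {2, 4, 7}):
k:     0  1  2  3  4  5  6  7  8  9
g(k):  0  0  1  1  2  2  0  3  1  0
So g(9) = 0.
By the Sprague-Grundy theorem, the Grundy value of a sum of independent games is the XOR of the component values.
Combined value = 0 ⊕ 14 ⊕ 0 = 14.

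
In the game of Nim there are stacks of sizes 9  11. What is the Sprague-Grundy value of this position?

Compute the nim-sum pairwise:
9 ^ 11 = 2

2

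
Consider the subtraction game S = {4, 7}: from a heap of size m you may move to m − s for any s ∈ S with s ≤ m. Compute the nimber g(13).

Build the Grundy sequence with g(k) = mex{g(k−s) : s ∈ {4, 7}, s ≤ k}:
g(0) = mex{} = 0
g(1) = mex{} = 0
g(2) = mex{} = 0
g(3) = mex{} = 0
g(4) = mex{0} = 1
g(5) = mex{0} = 1
g(6) = mex{0} = 1
g(7) = mex{0} = 1
g(8) = mex{0,1} = 2
g(9) = mex{0,1} = 2
g(10) = mex{0,1} = 2
g(11) = mex{1} = 0
g(12) = mex{1,2} = 0
g(13) = mex{1,2} = 0
So g(13) = 0.

0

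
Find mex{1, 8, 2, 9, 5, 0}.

The values 0, 1, 2 are all present; 3 is the first non-negative integer missing from the set.

3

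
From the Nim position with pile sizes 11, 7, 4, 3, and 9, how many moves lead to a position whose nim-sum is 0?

3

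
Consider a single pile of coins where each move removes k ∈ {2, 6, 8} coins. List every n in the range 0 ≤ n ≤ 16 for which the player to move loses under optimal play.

0, 1, 4, 5, 14, 15

Build the Grundy sequence with g(k) = mex{g(k−s) : s ∈ {2, 6, 8}, s ≤ k}:
k:     0  1  2  3  4  5  6  7  8  9 10 11 12 13 14 15 16
g(k):  0  0  1  1  0  0  1  1  2  2  3  3  2  2  0  0  1
The P-positions (g = 0) in 0..16 are 0, 1, 4, 5, 14, 15.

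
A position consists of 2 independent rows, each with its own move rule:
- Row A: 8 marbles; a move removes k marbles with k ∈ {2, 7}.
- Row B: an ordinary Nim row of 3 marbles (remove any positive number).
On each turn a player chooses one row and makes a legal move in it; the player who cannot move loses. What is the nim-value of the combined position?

For row A, compute g(0), g(1), … with moves {2, 7}:
k:     0  1  2  3  4  5  6  7  8
g(k):  0  0  1  1  0  0  1  1  2
So g(8) = 2.
Row B is a plain Nim row of size 3, so its Grundy value is 3.
The value of a disjunctive sum is the nim-sum of the parts.
Combined value = 2 XOR 3 = 1.

1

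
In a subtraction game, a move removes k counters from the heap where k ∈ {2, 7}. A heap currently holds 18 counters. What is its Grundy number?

0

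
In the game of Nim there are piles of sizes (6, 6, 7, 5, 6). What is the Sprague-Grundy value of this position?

Nim-sum: 6 ⊕ 6 ⊕ 7 ⊕ 5 ⊕ 6 = 4.

4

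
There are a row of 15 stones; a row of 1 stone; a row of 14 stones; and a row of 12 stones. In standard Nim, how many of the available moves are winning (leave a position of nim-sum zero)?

Compute the nim-sum pairwise:
15 XOR 1 = 14
14 XOR 14 = 0
0 XOR 12 = 12
The overall nim-sum is X = 12. A row of size p has a winning move iff p XOR X < p (reduce it to p XOR X).
  15: 15 XOR 12 = 3 < 15 — winning move (to 3).
  1: 1 XOR 12 = 13 ≥ 1 — no move.
  14: 14 XOR 12 = 2 < 14 — winning move (to 2).
  12: 12 XOR 12 = 0 < 12 — winning move (to 0).
That gives 3 winning moves.

3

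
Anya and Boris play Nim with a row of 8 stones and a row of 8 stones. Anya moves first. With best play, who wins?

Write each in binary and XOR column by column:
  1000  (8)
  1000  (8)
  ----
  0000  (0)
The nim-sum is 0, so this is a P-position: the player to move is in a losing position under optimal play; Anya is about to move from it and so loses — Boris wins.

Boris wins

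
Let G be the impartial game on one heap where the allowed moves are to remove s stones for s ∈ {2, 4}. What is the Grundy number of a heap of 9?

1

Compute g(0), g(1), … for moves {2, 4}:
k:     0  1  2  3  4  5  6  7  8  9
g(k):  0  0  1  1  2  2  0  0  1  1
So g(9) = 1.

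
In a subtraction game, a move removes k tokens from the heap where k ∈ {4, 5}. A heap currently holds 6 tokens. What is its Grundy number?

1

Build the Grundy sequence with g(k) = mex{g(k−s) : s ∈ {4, 5}, s ≤ k}:
g(0) = mex{} = 0
g(1) = mex{} = 0
g(2) = mex{} = 0
g(3) = mex{} = 0
g(4) = mex{0} = 1
g(5) = mex{0} = 1
g(6) = mex{0} = 1
So g(6) = 1.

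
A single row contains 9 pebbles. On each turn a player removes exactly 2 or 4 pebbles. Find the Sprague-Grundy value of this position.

1

Grundy values for subtraction set {2, 4}:
g(0) = mex{} = 0
g(1) = mex{} = 0
g(2) = mex{0} = 1
g(3) = mex{0} = 1
g(4) = mex{0,1} = 2
g(5) = mex{0,1} = 2
g(6) = mex{1,2} = 0
g(7) = mex{1,2} = 0
g(8) = mex{0,2} = 1
g(9) = mex{0,2} = 1
So g(9) = 1.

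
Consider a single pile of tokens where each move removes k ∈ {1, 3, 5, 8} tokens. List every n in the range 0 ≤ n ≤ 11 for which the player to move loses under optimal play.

0, 2, 4, 6

Compute g(0), g(1), … for moves {1, 3, 5, 8}:
g(0) = mex{} = 0
g(1) = mex{0} = 1
g(2) = mex{1} = 0
g(3) = mex{0} = 1
g(4) = mex{1} = 0
g(5) = mex{0} = 1
g(6) = mex{1} = 0
g(7) = mex{0} = 1
g(8) = mex{0,1} = 2
g(9) = mex{0,1,2} = 3
g(10) = mex{0,1,3} = 2
g(11) = mex{0,1,2} = 3
The P-positions (g = 0) in 0..11 are 0, 2, 4, 6.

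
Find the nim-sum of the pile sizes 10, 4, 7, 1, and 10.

2

Compute the nim-sum pairwise:
10 XOR 4 = 14
14 XOR 7 = 9
9 XOR 1 = 8
8 XOR 10 = 2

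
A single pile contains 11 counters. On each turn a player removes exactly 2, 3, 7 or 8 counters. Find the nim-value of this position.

0

Build the Grundy sequence with g(k) = mex{g(k−s) : s ∈ {2, 3, 7, 8}, s ≤ k}:
k:     0  1  2  3  4  5  6  7  8  9 10 11
g(k):  0  0  1  1  2  0  0  1  1  2  0  0
So g(11) = 0.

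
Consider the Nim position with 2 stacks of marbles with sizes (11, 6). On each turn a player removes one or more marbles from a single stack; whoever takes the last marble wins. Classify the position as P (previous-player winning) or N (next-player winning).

Nim-sum: 11 ⊕ 6 = 13.
The nim-sum is 13 ≠ 0, so this is an N-position: the player to move can win.

N-position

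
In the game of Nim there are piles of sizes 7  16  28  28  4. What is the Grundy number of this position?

19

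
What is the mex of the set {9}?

0 is not in the set, so the mex is 0.

0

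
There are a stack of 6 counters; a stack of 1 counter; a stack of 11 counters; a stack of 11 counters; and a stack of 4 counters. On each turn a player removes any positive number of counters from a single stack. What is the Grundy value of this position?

3

Compute the nim-sum pairwise:
6 ⊕ 1 = 7
7 ⊕ 11 = 12
12 ⊕ 11 = 7
7 ⊕ 4 = 3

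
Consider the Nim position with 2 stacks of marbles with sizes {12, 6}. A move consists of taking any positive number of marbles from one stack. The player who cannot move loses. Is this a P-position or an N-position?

N-position

In binary:
  1100  (12)
  0110  (6)
  ----
  1010  (10)
The nim-sum is 10 ≠ 0, so this is an N-position: the player to move can win.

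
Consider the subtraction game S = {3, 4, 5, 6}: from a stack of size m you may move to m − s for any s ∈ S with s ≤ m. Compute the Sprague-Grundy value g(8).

2

Compute g(0), g(1), … for moves {3, 4, 5, 6}:
g(0) = mex{} = 0
g(1) = mex{} = 0
g(2) = mex{} = 0
g(3) = mex{0} = 1
g(4) = mex{0} = 1
g(5) = mex{0} = 1
g(6) = mex{0,1} = 2
g(7) = mex{0,1} = 2
g(8) = mex{0,1} = 2
So g(8) = 2.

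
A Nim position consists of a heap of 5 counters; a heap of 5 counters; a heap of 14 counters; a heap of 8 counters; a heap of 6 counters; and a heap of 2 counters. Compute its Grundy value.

2

Nim-sum: 5 ⊕ 5 ⊕ 14 ⊕ 8 ⊕ 6 ⊕ 2 = 2.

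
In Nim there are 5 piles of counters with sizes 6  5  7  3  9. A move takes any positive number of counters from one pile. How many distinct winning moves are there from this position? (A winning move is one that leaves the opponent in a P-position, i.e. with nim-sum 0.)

1

Nim-sum: 6 ⊕ 5 ⊕ 7 ⊕ 3 ⊕ 9 = 14.
The overall nim-sum is X = 14. A pile of size p has a winning move iff p XOR X < p (reduce it to p XOR X).
  6: 6 XOR 14 = 8 ≥ 6 — no move.
  5: 5 XOR 14 = 11 ≥ 5 — no move.
  7: 7 XOR 14 = 9 ≥ 7 — no move.
  3: 3 XOR 14 = 13 ≥ 3 — no move.
  9: 9 XOR 14 = 7 < 9 — winning move (to 7).
That gives 1 winning move.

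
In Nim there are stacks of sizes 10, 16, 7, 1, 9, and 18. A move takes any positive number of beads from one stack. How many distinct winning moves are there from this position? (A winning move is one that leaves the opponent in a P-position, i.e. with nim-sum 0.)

1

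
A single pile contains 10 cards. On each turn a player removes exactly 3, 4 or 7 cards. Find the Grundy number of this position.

Compute g(0), g(1), … for moves {3, 4, 7}:
g(0) = mex{} = 0
g(1) = mex{} = 0
g(2) = mex{} = 0
g(3) = mex{0} = 1
g(4) = mex{0} = 1
g(5) = mex{0} = 1
g(6) = mex{0,1} = 2
g(7) = mex{0,1} = 2
g(8) = mex{0,1} = 2
g(9) = mex{0,1,2} = 3
g(10) = mex{1,2} = 0
So g(10) = 0.

0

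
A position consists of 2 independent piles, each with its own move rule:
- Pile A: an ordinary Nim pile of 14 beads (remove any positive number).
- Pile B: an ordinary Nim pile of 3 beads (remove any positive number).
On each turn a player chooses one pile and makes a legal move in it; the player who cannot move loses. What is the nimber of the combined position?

Pile A is a plain Nim pile of size 14, so its Grundy value is 14.
Pile B is a plain Nim pile of size 3, so its Grundy value is 3.
The value of a disjunctive sum is the nim-sum of the parts.
Combined value = 14 XOR 3 = 13.

13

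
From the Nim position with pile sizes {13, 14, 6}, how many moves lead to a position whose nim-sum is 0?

3

Bitwise XOR of the heap sizes:
  1101  (13)
  1110  (14)
  0110  (6)
  ----
  0101  (5)
The overall nim-sum is X = 5. A pile of size p has a winning move iff p XOR X < p (reduce it to p XOR X).
  13: 13 XOR 5 = 8 < 13 — winning move (to 8).
  14: 14 XOR 5 = 11 < 14 — winning move (to 11).
  6: 6 XOR 5 = 3 < 6 — winning move (to 3).
That gives 3 winning moves.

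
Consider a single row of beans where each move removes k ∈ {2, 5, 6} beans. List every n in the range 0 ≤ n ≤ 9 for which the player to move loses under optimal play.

0, 1, 4, 8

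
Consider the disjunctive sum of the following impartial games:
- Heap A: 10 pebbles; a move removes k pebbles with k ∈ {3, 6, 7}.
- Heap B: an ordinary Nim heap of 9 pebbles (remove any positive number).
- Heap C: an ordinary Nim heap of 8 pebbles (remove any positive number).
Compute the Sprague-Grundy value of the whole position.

For heap A, compute g(0), g(1), … with moves {3, 6, 7}:
k:     0  1  2  3  4  5  6  7  8  9 10
g(k):  0  0  0  1  1  1  2  2  2  3  0
So g(10) = 0.
Heap B is a plain Nim heap of size 9, so its Grundy value is 9.
Heap C is a plain Nim heap of size 8, so its Grundy value is 8.
By the Sprague-Grundy theorem, the Grundy value of a sum of independent games is the XOR of the component values.
Combined value = 0 ⊕ 9 ⊕ 8 = 1.

1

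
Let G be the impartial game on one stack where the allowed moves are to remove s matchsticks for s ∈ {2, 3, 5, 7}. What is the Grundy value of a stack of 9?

0

Compute g(0), g(1), … for moves {2, 3, 5, 7}:
k:     0  1  2  3  4  5  6  7  8  9
g(k):  0  0  1  1  2  2  3  3  4  0
So g(9) = 0.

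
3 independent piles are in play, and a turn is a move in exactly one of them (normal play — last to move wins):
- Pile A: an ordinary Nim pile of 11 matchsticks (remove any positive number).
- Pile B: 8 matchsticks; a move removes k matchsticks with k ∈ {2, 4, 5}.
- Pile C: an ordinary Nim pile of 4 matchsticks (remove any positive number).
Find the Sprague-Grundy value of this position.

Pile A is a plain Nim pile of size 11, so its Grundy value is 11.
For pile B, compute g(0), g(1), … with moves {2, 4, 5}:
k:     0  1  2  3  4  5  6  7  8
g(k):  0  0  1  1  2  2  3  0  0
So g(8) = 0.
Pile C is a plain Nim pile of size 4, so its Grundy value is 4.
The value of a disjunctive sum is the nim-sum of the parts.
Combined value = 11 ⊕ 0 ⊕ 4 = 15.

15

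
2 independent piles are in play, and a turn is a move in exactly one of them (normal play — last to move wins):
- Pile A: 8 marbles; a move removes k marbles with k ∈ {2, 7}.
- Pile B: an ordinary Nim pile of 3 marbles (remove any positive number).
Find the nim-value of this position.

Grundy values for pile A (subtraction set {2, 7}):
k:     0  1  2  3  4  5  6  7  8
g(k):  0  0  1  1  0  0  1  1  2
So g(8) = 2.
Pile B is a plain Nim pile of size 3, so its Grundy value is 3.
The value of a disjunctive sum is the nim-sum of the parts.
Combined value = 2 ⊕ 3 = 1.

1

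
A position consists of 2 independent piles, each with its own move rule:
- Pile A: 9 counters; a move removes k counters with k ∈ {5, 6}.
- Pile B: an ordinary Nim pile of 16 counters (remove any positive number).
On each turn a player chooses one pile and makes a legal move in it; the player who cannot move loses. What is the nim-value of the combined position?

17

Build the Grundy sequence for pile A with g(k) = mex{g(k−s) : s ∈ {5, 6}, s ≤ k}:
g(0) = mex{} = 0
g(1) = mex{} = 0
g(2) = mex{} = 0
g(3) = mex{} = 0
g(4) = mex{} = 0
g(5) = mex{0} = 1
g(6) = mex{0} = 1
g(7) = mex{0} = 1
g(8) = mex{0} = 1
g(9) = mex{0} = 1
So g(9) = 1.
Pile B is a plain Nim pile of size 16, so its Grundy value is 16.
The value of a disjunctive sum is the nim-sum of the parts.
Combined value = 1 XOR 16 = 17.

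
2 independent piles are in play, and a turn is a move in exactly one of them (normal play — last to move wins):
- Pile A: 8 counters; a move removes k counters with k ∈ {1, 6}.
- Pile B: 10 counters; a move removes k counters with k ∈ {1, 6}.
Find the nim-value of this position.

0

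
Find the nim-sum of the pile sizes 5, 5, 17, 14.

31

Write each in binary and XOR column by column:
  00101  (5)
  00101  (5)
  10001  (17)
  01110  (14)
  -----
  11111  (31)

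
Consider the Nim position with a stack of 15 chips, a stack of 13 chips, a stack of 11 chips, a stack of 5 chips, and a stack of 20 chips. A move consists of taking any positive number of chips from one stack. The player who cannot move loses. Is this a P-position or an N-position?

Write each in binary and XOR column by column:
  01111  (15)
  01101  (13)
  01011  (11)
  00101  (5)
  10100  (20)
  -----
  11000  (24)
The nim-sum is 24 ≠ 0, so this is an N-position: the player to move can win.

N-position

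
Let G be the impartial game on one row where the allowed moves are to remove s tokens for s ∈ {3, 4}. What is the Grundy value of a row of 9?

0

Grundy values for subtraction set {3, 4}:
g(0) = mex{} = 0
g(1) = mex{} = 0
g(2) = mex{} = 0
g(3) = mex{0} = 1
g(4) = mex{0} = 1
g(5) = mex{0} = 1
g(6) = mex{0,1} = 2
g(7) = mex{1} = 0
g(8) = mex{1} = 0
g(9) = mex{1,2} = 0
So g(9) = 0.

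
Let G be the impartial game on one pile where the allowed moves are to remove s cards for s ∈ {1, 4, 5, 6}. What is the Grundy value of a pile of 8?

Compute g(0), g(1), … for moves {1, 4, 5, 6}:
g(0) = mex{} = 0
g(1) = mex{0} = 1
g(2) = mex{1} = 0
g(3) = mex{0} = 1
g(4) = mex{0,1} = 2
g(5) = mex{0,1,2} = 3
g(6) = mex{0,1,3} = 2
g(7) = mex{0,1,2} = 3
g(8) = mex{0,1,2,3} = 4
So g(8) = 4.

4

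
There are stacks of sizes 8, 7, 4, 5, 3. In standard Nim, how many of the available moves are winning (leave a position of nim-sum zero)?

Compute the nim-sum pairwise:
8 XOR 7 = 15
15 XOR 4 = 11
11 XOR 5 = 14
14 XOR 3 = 13
The overall nim-sum is X = 13. A stack of size p has a winning move iff p XOR X < p (reduce it to p XOR X).
  8: 8 XOR 13 = 5 < 8 — winning move (to 5).
  7: 7 XOR 13 = 10 ≥ 7 — no move.
  4: 4 XOR 13 = 9 ≥ 4 — no move.
  5: 5 XOR 13 = 8 ≥ 5 — no move.
  3: 3 XOR 13 = 14 ≥ 3 — no move.
That gives 1 winning move.

1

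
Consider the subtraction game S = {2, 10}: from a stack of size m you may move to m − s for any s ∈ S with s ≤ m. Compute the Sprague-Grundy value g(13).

0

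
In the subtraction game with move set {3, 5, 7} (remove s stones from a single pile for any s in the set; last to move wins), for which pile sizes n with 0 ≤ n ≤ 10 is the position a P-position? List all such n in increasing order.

0, 1, 2, 10

Build the Grundy sequence with g(k) = mex{g(k−s) : s ∈ {3, 5, 7}, s ≤ k}:
k:     0  1  2  3  4  5  6  7  8  9 10
g(k):  0  0  0  1  1  1  2  2  2  3  0
The P-positions (g = 0) in 0..10 are 0, 1, 2, 10.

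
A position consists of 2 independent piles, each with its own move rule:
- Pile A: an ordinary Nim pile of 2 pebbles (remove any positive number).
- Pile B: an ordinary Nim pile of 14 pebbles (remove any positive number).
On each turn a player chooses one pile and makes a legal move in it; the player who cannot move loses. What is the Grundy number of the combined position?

Pile A is a plain Nim pile of size 2, so its Grundy value is 2.
Pile B is a plain Nim pile of size 14, so its Grundy value is 14.
By the Sprague-Grundy theorem, the Grundy value of a sum of independent games is the XOR of the component values.
Combined value = 2 ⊕ 14 = 12.

12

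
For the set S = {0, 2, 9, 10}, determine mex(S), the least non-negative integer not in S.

0 is in the set but 1 is not, so the mex is 1.

1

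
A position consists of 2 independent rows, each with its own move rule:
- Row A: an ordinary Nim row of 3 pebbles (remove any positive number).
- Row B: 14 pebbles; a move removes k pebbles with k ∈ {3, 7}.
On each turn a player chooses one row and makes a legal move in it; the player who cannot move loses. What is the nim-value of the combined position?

Row A is a plain Nim row of size 3, so its Grundy value is 3.
For row B, compute g(0), g(1), … with moves {3, 7}:
g(0) = mex{} = 0
g(1) = mex{} = 0
g(2) = mex{} = 0
g(3) = mex{0} = 1
g(4) = mex{0} = 1
g(5) = mex{0} = 1
g(6) = mex{1} = 0
g(7) = mex{0,1} = 2
g(8) = mex{0,1} = 2
g(9) = mex{0} = 1
g(10) = mex{1,2} = 0
g(11) = mex{1,2} = 0
g(12) = mex{1} = 0
g(13) = mex{0} = 1
g(14) = mex{0,2} = 1
So g(14) = 1.
The value of a disjunctive sum is the nim-sum of the parts.
Combined value = 3 XOR 1 = 2.

2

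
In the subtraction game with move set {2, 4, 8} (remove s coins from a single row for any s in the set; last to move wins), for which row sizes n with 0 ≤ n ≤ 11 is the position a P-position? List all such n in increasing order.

0, 1, 6, 7

Compute g(0), g(1), … for moves {2, 4, 8}:
k:     0  1  2  3  4  5  6  7  8  9 10 11
g(k):  0  0  1  1  2  2  0  0  1  1  2  2
The P-positions (g = 0) in 0..11 are 0, 1, 6, 7.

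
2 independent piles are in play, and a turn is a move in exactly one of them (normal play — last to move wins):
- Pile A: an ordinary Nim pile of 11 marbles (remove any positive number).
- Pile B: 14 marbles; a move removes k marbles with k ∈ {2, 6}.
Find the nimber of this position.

Pile A is a plain Nim pile of size 11, so its Grundy value is 11.
Grundy values for pile B (subtraction set {2, 6}):
g(0) = mex{} = 0
g(1) = mex{} = 0
g(2) = mex{0} = 1
g(3) = mex{0} = 1
g(4) = mex{1} = 0
g(5) = mex{1} = 0
g(6) = mex{0} = 1
g(7) = mex{0} = 1
g(8) = mex{1} = 0
g(9) = mex{1} = 0
g(10) = mex{0} = 1
g(11) = mex{0} = 1
g(12) = mex{1} = 0
g(13) = mex{1} = 0
g(14) = mex{0} = 1
So g(14) = 1.
By the Sprague-Grundy theorem, the Grundy value of a sum of independent games is the XOR of the component values.
Combined value = 11 XOR 1 = 10.

10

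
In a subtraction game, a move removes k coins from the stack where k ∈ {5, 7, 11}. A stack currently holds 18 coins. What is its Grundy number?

0

Compute g(0), g(1), … for moves {5, 7, 11}:
k:     0  1  2  3  4  5  6  7  8  9 10 11 12 13 14 15 16 17 18
g(k):  0  0  0  0  0  1  1  1  1  1  2  2  2  2  2  3  0  0  0
So g(18) = 0.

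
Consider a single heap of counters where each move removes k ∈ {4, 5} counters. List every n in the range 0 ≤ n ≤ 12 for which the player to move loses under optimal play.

0, 1, 2, 3, 9, 10, 11, 12

Compute g(0), g(1), … for moves {4, 5}:
g(0) = mex{} = 0
g(1) = mex{} = 0
g(2) = mex{} = 0
g(3) = mex{} = 0
g(4) = mex{0} = 1
g(5) = mex{0} = 1
g(6) = mex{0} = 1
g(7) = mex{0} = 1
g(8) = mex{0,1} = 2
g(9) = mex{1} = 0
g(10) = mex{1} = 0
g(11) = mex{1} = 0
g(12) = mex{1,2} = 0
The P-positions (g = 0) in 0..12 are 0, 1, 2, 3, 9, 10, 11, 12.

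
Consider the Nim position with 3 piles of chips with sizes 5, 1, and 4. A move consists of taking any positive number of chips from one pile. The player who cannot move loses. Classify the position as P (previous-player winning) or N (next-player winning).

Bitwise XOR of the heap sizes:
  101  (5)
  001  (1)
  100  (4)
  ---
  000  (0)
The nim-sum is 0, so this is a P-position: the player to move is in a losing position under optimal play.

P-position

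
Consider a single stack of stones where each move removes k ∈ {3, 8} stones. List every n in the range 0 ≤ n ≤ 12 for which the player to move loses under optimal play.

0, 1, 2, 6, 7, 11, 12

Compute g(0), g(1), … for moves {3, 8}:
k:     0  1  2  3  4  5  6  7  8  9 10 11 12
g(k):  0  0  0  1  1  1  0  0  2  1  1  0  0
The P-positions (g = 0) in 0..12 are 0, 1, 2, 6, 7, 11, 12.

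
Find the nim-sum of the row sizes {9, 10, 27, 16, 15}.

Nim-sum: 9 XOR 10 XOR 27 XOR 16 XOR 15 = 7.

7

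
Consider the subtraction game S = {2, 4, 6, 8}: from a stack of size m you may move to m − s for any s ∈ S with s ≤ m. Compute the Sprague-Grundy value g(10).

0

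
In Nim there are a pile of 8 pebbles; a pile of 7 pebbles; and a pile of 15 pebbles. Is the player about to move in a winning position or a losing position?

Compute the nim-sum pairwise:
8 XOR 7 = 15
15 XOR 15 = 0
The nim-sum is 0, so this is a P-position: the player to move is in a losing position under optimal play.

Losing position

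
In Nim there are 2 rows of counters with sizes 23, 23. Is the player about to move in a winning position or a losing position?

Losing position

Nim-sum: 23 ⊕ 23 = 0.
The nim-sum is 0, so this is a P-position: the player to move is in a losing position under optimal play.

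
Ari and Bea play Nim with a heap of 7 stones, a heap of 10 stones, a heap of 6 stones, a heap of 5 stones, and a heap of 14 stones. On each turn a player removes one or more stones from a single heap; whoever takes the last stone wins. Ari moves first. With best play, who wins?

Compute the nim-sum pairwise:
7 ^ 10 = 13
13 ^ 6 = 11
11 ^ 5 = 14
14 ^ 14 = 0
The nim-sum is 0, so this is a P-position: the player to move is in a losing position under optimal play; Ari is about to move from it and so loses — Bea wins.

Bea wins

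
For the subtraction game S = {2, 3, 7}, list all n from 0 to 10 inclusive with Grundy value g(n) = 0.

Grundy values for subtraction set {2, 3, 7}:
g(0) = mex{} = 0
g(1) = mex{} = 0
g(2) = mex{0} = 1
g(3) = mex{0} = 1
g(4) = mex{0,1} = 2
g(5) = mex{1} = 0
g(6) = mex{1,2} = 0
g(7) = mex{0,2} = 1
g(8) = mex{0} = 1
g(9) = mex{0,1} = 2
g(10) = mex{1} = 0
The P-positions (g = 0) in 0..10 are 0, 1, 5, 6, 10.

0, 1, 5, 6, 10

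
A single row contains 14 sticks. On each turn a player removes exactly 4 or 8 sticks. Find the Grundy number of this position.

0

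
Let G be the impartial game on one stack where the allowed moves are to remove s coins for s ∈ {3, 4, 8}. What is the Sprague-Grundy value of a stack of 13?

Grundy values for subtraction set {3, 4, 8}:
g(0) = mex{} = 0
g(1) = mex{} = 0
g(2) = mex{} = 0
g(3) = mex{0} = 1
g(4) = mex{0} = 1
g(5) = mex{0} = 1
g(6) = mex{0,1} = 2
g(7) = mex{1} = 0
g(8) = mex{0,1} = 2
g(9) = mex{0,1,2} = 3
g(10) = mex{0,2} = 1
g(11) = mex{0,1,2} = 3
g(12) = mex{1,2,3} = 0
g(13) = mex{1,3} = 0
So g(13) = 0.

0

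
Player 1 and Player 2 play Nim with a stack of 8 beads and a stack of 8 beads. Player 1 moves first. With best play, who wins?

Player 2 wins

Nim-sum: 8 XOR 8 = 0.
The nim-sum is 0, so this is a P-position: the player to move is in a losing position under optimal play; Player 1 is about to move from it and so loses — Player 2 wins.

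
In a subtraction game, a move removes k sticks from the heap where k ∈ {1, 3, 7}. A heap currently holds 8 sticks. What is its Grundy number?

0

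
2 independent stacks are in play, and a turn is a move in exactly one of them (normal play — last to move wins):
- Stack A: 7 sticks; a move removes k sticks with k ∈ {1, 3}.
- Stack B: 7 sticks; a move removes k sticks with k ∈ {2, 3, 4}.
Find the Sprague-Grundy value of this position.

1

For stack A, compute g(0), g(1), … with moves {1, 3}:
g(0) = mex{} = 0
g(1) = mex{0} = 1
g(2) = mex{1} = 0
g(3) = mex{0} = 1
g(4) = mex{1} = 0
g(5) = mex{0} = 1
g(6) = mex{1} = 0
g(7) = mex{0} = 1
So g(7) = 1.
Grundy values for stack B (subtraction set {2, 3, 4}):
g(0) = mex{} = 0
g(1) = mex{} = 0
g(2) = mex{0} = 1
g(3) = mex{0} = 1
g(4) = mex{0,1} = 2
g(5) = mex{0,1} = 2
g(6) = mex{1,2} = 0
g(7) = mex{1,2} = 0
So g(7) = 0.
The value of a disjunctive sum is the nim-sum of the parts.
Combined value = 1 ⊕ 0 = 1.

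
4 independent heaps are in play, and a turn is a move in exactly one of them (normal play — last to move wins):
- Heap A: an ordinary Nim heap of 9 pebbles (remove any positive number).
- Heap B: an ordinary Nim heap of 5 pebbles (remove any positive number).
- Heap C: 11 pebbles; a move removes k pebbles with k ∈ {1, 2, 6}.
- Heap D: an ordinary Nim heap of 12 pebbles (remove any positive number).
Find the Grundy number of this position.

1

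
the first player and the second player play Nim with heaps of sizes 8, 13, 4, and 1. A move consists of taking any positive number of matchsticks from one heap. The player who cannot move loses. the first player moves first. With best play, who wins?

Compute the nim-sum pairwise:
8 XOR 13 = 5
5 XOR 4 = 1
1 XOR 1 = 0
The nim-sum is 0, so this is a P-position: the player to move is in a losing position under optimal play; the first player is about to move from it and so loses — the second player wins.

the second player wins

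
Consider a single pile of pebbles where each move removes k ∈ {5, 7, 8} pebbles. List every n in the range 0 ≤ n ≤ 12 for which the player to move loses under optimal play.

0, 1, 2, 3, 4

Compute g(0), g(1), … for moves {5, 7, 8}:
g(0) = mex{} = 0
g(1) = mex{} = 0
g(2) = mex{} = 0
g(3) = mex{} = 0
g(4) = mex{} = 0
g(5) = mex{0} = 1
g(6) = mex{0} = 1
g(7) = mex{0} = 1
g(8) = mex{0} = 1
g(9) = mex{0} = 1
g(10) = mex{0,1} = 2
g(11) = mex{0,1} = 2
g(12) = mex{0,1} = 2
The P-positions (g = 0) in 0..12 are 0, 1, 2, 3, 4.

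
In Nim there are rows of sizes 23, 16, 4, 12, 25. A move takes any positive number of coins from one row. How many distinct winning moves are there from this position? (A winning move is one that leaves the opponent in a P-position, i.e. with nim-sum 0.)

Write each in binary and XOR column by column:
  10111  (23)
  10000  (16)
  00100  (4)
  01100  (12)
  11001  (25)
  -----
  10110  (22)
The overall nim-sum is X = 22. A row of size p has a winning move iff p XOR X < p (reduce it to p XOR X).
  23: 23 XOR 22 = 1 < 23 — winning move (to 1).
  16: 16 XOR 22 = 6 < 16 — winning move (to 6).
  4: 4 XOR 22 = 18 ≥ 4 — no move.
  12: 12 XOR 22 = 26 ≥ 12 — no move.
  25: 25 XOR 22 = 15 < 25 — winning move (to 15).
That gives 3 winning moves.

3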